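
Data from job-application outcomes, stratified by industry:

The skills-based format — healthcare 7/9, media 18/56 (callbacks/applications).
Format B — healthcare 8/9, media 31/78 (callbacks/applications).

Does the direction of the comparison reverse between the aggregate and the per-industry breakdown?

No

Healthcare: the skills-based format 7/9 = 77.8%, Format B 8/9 = 88.9% → Format B
Media: the skills-based format 18/56 = 32.1%, Format B 31/78 = 39.7% → Format B
Overall: the skills-based format 25/65 = 38.5%, Format B 39/87 = 44.8% → Format B
Format B wins overall and in every industry group — no reversal.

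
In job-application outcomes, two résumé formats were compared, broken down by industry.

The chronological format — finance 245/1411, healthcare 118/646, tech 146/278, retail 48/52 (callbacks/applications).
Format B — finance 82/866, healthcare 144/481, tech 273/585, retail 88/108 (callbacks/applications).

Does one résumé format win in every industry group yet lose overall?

Finance: the chronological format 245/1411 = 17.4%, Format B 82/866 = 9.5% → the chronological format
Healthcare: the chronological format 118/646 = 18.3%, Format B 144/481 = 29.9% → Format B
Tech: the chronological format 146/278 = 52.5%, Format B 273/585 = 46.7% → the chronological format
Retail: the chronological format 48/52 = 92.3%, Format B 88/108 = 81.5% → the chronological format
Overall: the chronological format 557/2387 = 23.3%, Format B 587/2040 = 28.8% → Format B
Neither sweeps: the chronological format wins 3 of 4 groups, Format B wins 1. Format B wins overall but not every group — no Simpson reversal.

No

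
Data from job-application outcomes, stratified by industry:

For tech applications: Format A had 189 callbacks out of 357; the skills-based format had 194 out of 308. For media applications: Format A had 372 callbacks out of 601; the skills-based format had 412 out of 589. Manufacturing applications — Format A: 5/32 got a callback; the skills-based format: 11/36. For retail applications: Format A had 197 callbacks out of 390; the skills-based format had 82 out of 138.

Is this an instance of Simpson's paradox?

No

Tech: Format A 189/357 = 52.9%, the skills-based format 194/308 = 63.0% → the skills-based format
Media: Format A 372/601 = 61.9%, the skills-based format 412/589 = 69.9% → the skills-based format
Manufacturing: Format A 5/32 = 15.6%, the skills-based format 11/36 = 30.6% → the skills-based format
Retail: Format A 197/390 = 50.5%, the skills-based format 82/138 = 59.4% → the skills-based format
Overall: Format A 763/1380 = 55.3%, the skills-based format 699/1071 = 65.3% → the skills-based format
The skills-based format wins overall and in every industry group — no reversal.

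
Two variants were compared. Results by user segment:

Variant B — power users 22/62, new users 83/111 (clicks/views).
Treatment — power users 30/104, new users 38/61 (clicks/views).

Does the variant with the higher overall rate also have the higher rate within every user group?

Yes

Power users: Variant B 22/62 = 35.5%, Treatment 30/104 = 28.8% → Variant B
New users: Variant B 83/111 = 74.8%, Treatment 38/61 = 62.3% → Variant B
Overall: Variant B 105/173 = 60.7%, Treatment 68/165 = 41.2% → Variant B
Variant B wins overall and in every user group — no reversal.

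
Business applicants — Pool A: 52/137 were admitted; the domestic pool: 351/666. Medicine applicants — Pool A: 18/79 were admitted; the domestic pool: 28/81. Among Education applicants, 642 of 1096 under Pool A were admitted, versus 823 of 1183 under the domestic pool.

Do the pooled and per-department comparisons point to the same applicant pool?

Yes

Business: Pool A 52/137 = 38.0%, the domestic pool 351/666 = 52.7% → the domestic pool
Medicine: Pool A 18/79 = 22.8%, the domestic pool 28/81 = 34.6% → the domestic pool
Education: Pool A 642/1096 = 58.6%, the domestic pool 823/1183 = 69.6% → the domestic pool
Overall: Pool A 712/1312 = 54.3%, the domestic pool 1202/1930 = 62.3% → the domestic pool
The domestic pool wins overall and in every department group — no reversal.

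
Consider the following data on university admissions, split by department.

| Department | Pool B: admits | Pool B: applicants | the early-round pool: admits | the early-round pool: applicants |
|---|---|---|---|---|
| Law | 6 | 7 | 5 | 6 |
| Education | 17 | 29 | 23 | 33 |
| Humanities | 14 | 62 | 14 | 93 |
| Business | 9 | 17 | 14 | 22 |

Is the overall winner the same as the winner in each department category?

No

Law: Pool B 6/7 = 85.7%, the early-round pool 5/6 = 83.3% → Pool B
Education: Pool B 17/29 = 58.6%, the early-round pool 23/33 = 69.7% → the early-round pool
Humanities: Pool B 14/62 = 22.6%, the early-round pool 14/93 = 15.1% → Pool B
Business: Pool B 9/17 = 52.9%, the early-round pool 14/22 = 63.6% → the early-round pool
Overall: Pool B 46/115 = 40.0%, the early-round pool 56/154 = 36.4% → Pool B
Neither sweeps: Pool B wins 2 of 4 groups, the early-round pool wins 2. Pool B wins overall but not every group — no Simpson reversal.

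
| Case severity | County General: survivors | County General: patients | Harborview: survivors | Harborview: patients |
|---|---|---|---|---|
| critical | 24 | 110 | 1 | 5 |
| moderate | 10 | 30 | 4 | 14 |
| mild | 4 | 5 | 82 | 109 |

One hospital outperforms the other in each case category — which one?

Critical: County General 24/110 = 21.8%, Harborview 1/5 = 20.0% → County General
Moderate: County General 10/30 = 33.3%, Harborview 4/14 = 28.6% → County General
Mild: County General 4/5 = 80.0%, Harborview 82/109 = 75.2% → County General
County General has the higher rate in all 3 groups.

County General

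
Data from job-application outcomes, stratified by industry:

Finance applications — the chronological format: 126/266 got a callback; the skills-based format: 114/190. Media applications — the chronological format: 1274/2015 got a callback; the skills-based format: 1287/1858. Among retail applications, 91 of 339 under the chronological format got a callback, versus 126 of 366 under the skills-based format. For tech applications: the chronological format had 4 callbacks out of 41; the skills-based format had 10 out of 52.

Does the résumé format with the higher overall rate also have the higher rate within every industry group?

Finance: the chronological format 126/266 = 47.4%, the skills-based format 114/190 = 60.0% → the skills-based format
Media: the chronological format 1274/2015 = 63.2%, the skills-based format 1287/1858 = 69.3% → the skills-based format
Retail: the chronological format 91/339 = 26.8%, the skills-based format 126/366 = 34.4% → the skills-based format
Tech: the chronological format 4/41 = 9.8%, the skills-based format 10/52 = 19.2% → the skills-based format
Overall: the chronological format 1495/2661 = 56.2%, the skills-based format 1537/2466 = 62.3% → the skills-based format
The skills-based format wins overall and in every industry group — no reversal.

Yes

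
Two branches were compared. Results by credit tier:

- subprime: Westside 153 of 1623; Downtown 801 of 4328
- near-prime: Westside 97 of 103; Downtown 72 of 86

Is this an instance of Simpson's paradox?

No

Subprime: Westside 153/1623 = 9.4%, Downtown 801/4328 = 18.5% → Downtown
Near-prime: Westside 97/103 = 94.2%, Downtown 72/86 = 83.7% → Westside
Overall: Westside 250/1726 = 14.5%, Downtown 873/4414 = 19.8% → Downtown
Neither sweeps: Westside wins 1 of 2 groups, Downtown wins 1. Downtown wins overall but not every group — no Simpson reversal.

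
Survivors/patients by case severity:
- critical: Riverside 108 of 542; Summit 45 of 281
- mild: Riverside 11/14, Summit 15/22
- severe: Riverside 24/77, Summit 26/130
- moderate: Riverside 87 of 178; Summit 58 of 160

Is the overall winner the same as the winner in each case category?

Yes

Critical: Riverside 108/542 = 19.9%, Summit 45/281 = 16.0% → Riverside
Mild: Riverside 11/14 = 78.6%, Summit 15/22 = 68.2% → Riverside
Severe: Riverside 24/77 = 31.2%, Summit 26/130 = 20.0% → Riverside
Moderate: Riverside 87/178 = 48.9%, Summit 58/160 = 36.2% → Riverside
Overall: Riverside 230/811 = 28.4%, Summit 144/593 = 24.3% → Riverside
Riverside wins overall and in every case group — no reversal.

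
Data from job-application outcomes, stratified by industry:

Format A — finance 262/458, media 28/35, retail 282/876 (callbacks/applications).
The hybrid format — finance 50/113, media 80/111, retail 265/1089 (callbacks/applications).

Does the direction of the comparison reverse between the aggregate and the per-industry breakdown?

Finance: Format A 262/458 = 57.2%, the hybrid format 50/113 = 44.2% → Format A
Media: Format A 28/35 = 80.0%, the hybrid format 80/111 = 72.1% → Format A
Retail: Format A 282/876 = 32.2%, the hybrid format 265/1089 = 24.3% → Format A
Overall: Format A 572/1369 = 41.8%, the hybrid format 395/1313 = 30.1% → Format A
Format A wins overall and in every industry group — no reversal.

No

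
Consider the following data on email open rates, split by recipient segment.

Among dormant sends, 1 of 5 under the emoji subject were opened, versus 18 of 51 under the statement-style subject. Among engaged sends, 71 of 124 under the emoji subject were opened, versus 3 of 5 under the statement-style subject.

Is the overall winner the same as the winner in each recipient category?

Dormant: the emoji subject 1/5 = 20.0%, the statement-style subject 18/51 = 35.3% → the statement-style subject
Engaged: the emoji subject 71/124 = 57.3%, the statement-style subject 3/5 = 60.0% → the statement-style subject
Overall: the emoji subject 72/129 = 55.8%, the statement-style subject 21/56 = 37.5% → the emoji subject
The statement-style subject wins each recipient group but the emoji subject wins overall — the comparison reverses. The statement-style subject's sends skew toward dormant, which has a lower base rate.

No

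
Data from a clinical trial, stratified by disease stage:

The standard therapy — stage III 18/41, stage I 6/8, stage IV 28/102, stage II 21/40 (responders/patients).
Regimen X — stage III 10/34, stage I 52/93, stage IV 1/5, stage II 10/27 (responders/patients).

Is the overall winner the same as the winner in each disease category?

No

Stage III: the standard therapy 18/41 = 43.9%, Regimen X 10/34 = 29.4% → the standard therapy
Stage I: the standard therapy 6/8 = 75.0%, Regimen X 52/93 = 55.9% → the standard therapy
Stage IV: the standard therapy 28/102 = 27.5%, Regimen X 1/5 = 20.0% → the standard therapy
Stage II: the standard therapy 21/40 = 52.5%, Regimen X 10/27 = 37.0% → the standard therapy
Overall: the standard therapy 73/191 = 38.2%, Regimen X 73/159 = 45.9% → Regimen X
The standard therapy wins each disease group but Regimen X wins overall — the comparison reverses. The standard therapy's patients skew toward stage IV, which has a lower base rate.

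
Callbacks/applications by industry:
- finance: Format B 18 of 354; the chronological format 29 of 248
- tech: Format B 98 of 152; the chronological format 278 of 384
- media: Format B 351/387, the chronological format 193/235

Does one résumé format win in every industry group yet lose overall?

Finance: Format B 18/354 = 5.1%, the chronological format 29/248 = 11.7% → the chronological format
Tech: Format B 98/152 = 64.5%, the chronological format 278/384 = 72.4% → the chronological format
Media: Format B 351/387 = 90.7%, the chronological format 193/235 = 82.1% → Format B
Overall: Format B 467/893 = 52.3%, the chronological format 500/867 = 57.7% → the chronological format
Neither sweeps: Format B wins 1 of 3 groups, the chronological format wins 2. The chronological format wins overall but not every group — no Simpson reversal.

No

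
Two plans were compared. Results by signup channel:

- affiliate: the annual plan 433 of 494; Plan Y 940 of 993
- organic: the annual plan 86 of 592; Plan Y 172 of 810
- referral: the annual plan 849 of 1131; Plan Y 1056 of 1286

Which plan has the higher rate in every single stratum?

Affiliate: the annual plan 433/494 = 87.7%, Plan Y 940/993 = 94.7% → Plan Y
Organic: the annual plan 86/592 = 14.5%, Plan Y 172/810 = 21.2% → Plan Y
Referral: the annual plan 849/1131 = 75.1%, Plan Y 1056/1286 = 82.1% → Plan Y
Plan Y has the higher rate in all 3 groups.

Plan Y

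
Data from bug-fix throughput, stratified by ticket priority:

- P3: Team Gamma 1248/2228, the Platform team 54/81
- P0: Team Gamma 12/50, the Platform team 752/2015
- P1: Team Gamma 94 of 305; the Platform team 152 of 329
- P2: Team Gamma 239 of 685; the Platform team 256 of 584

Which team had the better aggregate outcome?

Team Gamma

P3: Team Gamma 1248/2228 = 56.0%, the Platform team 54/81 = 66.7% → the Platform team
P0: Team Gamma 12/50 = 24.0%, the Platform team 752/2015 = 37.3% → the Platform team
P1: Team Gamma 94/305 = 30.8%, the Platform team 152/329 = 46.2% → the Platform team
P2: Team Gamma 239/685 = 34.9%, the Platform team 256/584 = 43.8% → the Platform team
Overall: Team Gamma 1593/3268 = 48.7%, the Platform team 1214/3009 = 40.3% → Team Gamma
(The Platform team wins every ticket group but Team Gamma wins overall — the Platform team's tickets skew toward the low-rate P0 group.)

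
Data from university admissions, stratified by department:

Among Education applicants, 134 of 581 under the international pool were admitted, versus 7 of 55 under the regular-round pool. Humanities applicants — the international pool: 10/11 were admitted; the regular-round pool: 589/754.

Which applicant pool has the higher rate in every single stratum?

Education: the international pool 134/581 = 23.1%, the regular-round pool 7/55 = 12.7% → the international pool
Humanities: the international pool 10/11 = 90.9%, the regular-round pool 589/754 = 78.1% → the international pool
The international pool has the higher rate in both groups.

the international pool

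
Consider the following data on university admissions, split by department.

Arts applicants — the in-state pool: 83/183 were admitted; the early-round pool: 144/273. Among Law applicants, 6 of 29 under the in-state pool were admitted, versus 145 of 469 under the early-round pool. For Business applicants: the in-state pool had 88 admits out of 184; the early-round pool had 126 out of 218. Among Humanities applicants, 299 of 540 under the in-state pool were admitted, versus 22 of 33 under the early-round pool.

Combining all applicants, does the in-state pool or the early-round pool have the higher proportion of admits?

Arts: the in-state pool 83/183 = 45.4%, the early-round pool 144/273 = 52.7% → the early-round pool
Law: the in-state pool 6/29 = 20.7%, the early-round pool 145/469 = 30.9% → the early-round pool
Business: the in-state pool 88/184 = 47.8%, the early-round pool 126/218 = 57.8% → the early-round pool
Humanities: the in-state pool 299/540 = 55.4%, the early-round pool 22/33 = 66.7% → the early-round pool
Overall: the in-state pool 476/936 = 50.9%, the early-round pool 437/993 = 44.0% → the in-state pool
(The early-round pool wins every department group but the in-state pool wins overall — the early-round pool's applicants skew toward the low-rate Law group.)

the in-state pool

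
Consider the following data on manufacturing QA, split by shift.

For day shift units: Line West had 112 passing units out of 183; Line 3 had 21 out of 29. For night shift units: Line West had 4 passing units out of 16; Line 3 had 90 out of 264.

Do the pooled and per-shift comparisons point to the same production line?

No

Day shift: Line West 112/183 = 61.2%, Line 3 21/29 = 72.4% → Line 3
Night shift: Line West 4/16 = 25.0%, Line 3 90/264 = 34.1% → Line 3
Overall: Line West 116/199 = 58.3%, Line 3 111/293 = 37.9% → Line West
Line 3 wins each shift group but Line West wins overall — the comparison reverses. Line 3's units skew toward night shift, which has a lower base rate.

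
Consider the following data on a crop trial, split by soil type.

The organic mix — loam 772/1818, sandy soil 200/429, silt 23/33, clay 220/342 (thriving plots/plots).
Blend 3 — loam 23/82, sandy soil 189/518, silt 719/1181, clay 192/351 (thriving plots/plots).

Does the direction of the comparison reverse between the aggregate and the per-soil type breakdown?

Loam: the organic mix 772/1818 = 42.5%, Blend 3 23/82 = 28.0% → the organic mix
Sandy soil: the organic mix 200/429 = 46.6%, Blend 3 189/518 = 36.5% → the organic mix
Silt: the organic mix 23/33 = 69.7%, Blend 3 719/1181 = 60.9% → the organic mix
Clay: the organic mix 220/342 = 64.3%, Blend 3 192/351 = 54.7% → the organic mix
Overall: the organic mix 1215/2622 = 46.3%, Blend 3 1123/2132 = 52.7% → Blend 3
The organic mix wins each soil group but Blend 3 wins overall — the comparison reverses. The organic mix's plots skew toward loam, which has a lower base rate.

Yes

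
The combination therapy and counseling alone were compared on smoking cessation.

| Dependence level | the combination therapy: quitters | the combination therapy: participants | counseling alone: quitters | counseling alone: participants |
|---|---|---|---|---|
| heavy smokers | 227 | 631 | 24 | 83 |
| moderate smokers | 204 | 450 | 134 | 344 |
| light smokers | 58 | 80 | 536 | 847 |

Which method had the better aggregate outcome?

counseling alone

Heavy smokers: the combination therapy 227/631 = 36.0%, counseling alone 24/83 = 28.9% → the combination therapy
Moderate smokers: the combination therapy 204/450 = 45.3%, counseling alone 134/344 = 39.0% → the combination therapy
Light smokers: the combination therapy 58/80 = 72.5%, counseling alone 536/847 = 63.3% → the combination therapy
Overall: the combination therapy 489/1161 = 42.1%, counseling alone 694/1274 = 54.5% → counseling alone
(The combination therapy wins every dependence group but counseling alone wins overall — the combination therapy's participants skew toward the low-rate heavy smokers group.)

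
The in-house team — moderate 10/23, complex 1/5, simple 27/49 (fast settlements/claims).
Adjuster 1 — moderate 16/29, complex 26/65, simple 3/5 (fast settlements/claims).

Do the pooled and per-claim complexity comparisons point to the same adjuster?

No

Moderate: the in-house team 10/23 = 43.5%, Adjuster 1 16/29 = 55.2% → Adjuster 1
Complex: the in-house team 1/5 = 20.0%, Adjuster 1 26/65 = 40.0% → Adjuster 1
Simple: the in-house team 27/49 = 55.1%, Adjuster 1 3/5 = 60.0% → Adjuster 1
Overall: the in-house team 38/77 = 49.4%, Adjuster 1 45/99 = 45.5% → the in-house team
Adjuster 1 wins each claim group but the in-house team wins overall — the comparison reverses. Adjuster 1's claims skew toward complex, which has a lower base rate.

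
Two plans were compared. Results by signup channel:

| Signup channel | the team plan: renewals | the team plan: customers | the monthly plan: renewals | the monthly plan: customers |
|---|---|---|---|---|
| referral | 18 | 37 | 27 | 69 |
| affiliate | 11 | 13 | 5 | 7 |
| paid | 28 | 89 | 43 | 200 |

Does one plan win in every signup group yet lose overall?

Referral: the team plan 18/37 = 48.6%, the monthly plan 27/69 = 39.1% → the team plan
Affiliate: the team plan 11/13 = 84.6%, the monthly plan 5/7 = 71.4% → the team plan
Paid: the team plan 28/89 = 31.5%, the monthly plan 43/200 = 21.5% → the team plan
Overall: the team plan 57/139 = 41.0%, the monthly plan 75/276 = 27.2% → the team plan
The team plan wins overall and in every signup group — no reversal.

No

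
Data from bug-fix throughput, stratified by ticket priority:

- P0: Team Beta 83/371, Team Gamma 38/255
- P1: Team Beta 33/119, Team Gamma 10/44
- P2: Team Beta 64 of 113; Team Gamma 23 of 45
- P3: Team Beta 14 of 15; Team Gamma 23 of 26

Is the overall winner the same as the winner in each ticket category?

Yes

P0: Team Beta 83/371 = 22.4%, Team Gamma 38/255 = 14.9% → Team Beta
P1: Team Beta 33/119 = 27.7%, Team Gamma 10/44 = 22.7% → Team Beta
P2: Team Beta 64/113 = 56.6%, Team Gamma 23/45 = 51.1% → Team Beta
P3: Team Beta 14/15 = 93.3%, Team Gamma 23/26 = 88.5% → Team Beta
Overall: Team Beta 194/618 = 31.4%, Team Gamma 94/370 = 25.4% → Team Beta
Team Beta wins overall and in every ticket group — no reversal.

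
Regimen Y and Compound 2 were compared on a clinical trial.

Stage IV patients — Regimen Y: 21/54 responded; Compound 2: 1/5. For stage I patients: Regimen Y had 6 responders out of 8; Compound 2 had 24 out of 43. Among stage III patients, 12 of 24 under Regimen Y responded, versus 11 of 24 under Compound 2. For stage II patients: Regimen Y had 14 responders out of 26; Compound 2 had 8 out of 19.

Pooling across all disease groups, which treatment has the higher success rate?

Stage IV: Regimen Y 21/54 = 38.9%, Compound 2 1/5 = 20.0% → Regimen Y
Stage I: Regimen Y 6/8 = 75.0%, Compound 2 24/43 = 55.8% → Regimen Y
Stage III: Regimen Y 12/24 = 50.0%, Compound 2 11/24 = 45.8% → Regimen Y
Stage II: Regimen Y 14/26 = 53.8%, Compound 2 8/19 = 42.1% → Regimen Y
Overall: Regimen Y 53/112 = 47.3%, Compound 2 44/91 = 48.4% → Compound 2
(Regimen Y wins every disease group but Compound 2 wins overall — Regimen Y's patients skew toward the low-rate stage IV group.)

Compound 2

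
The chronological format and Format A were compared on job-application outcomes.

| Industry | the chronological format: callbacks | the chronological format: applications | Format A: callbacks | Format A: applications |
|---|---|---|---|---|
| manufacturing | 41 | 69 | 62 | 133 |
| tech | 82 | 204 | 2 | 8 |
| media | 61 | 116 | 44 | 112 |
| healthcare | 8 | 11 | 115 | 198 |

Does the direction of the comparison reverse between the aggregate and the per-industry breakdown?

Yes

Manufacturing: the chronological format 41/69 = 59.4%, Format A 62/133 = 46.6% → the chronological format
Tech: the chronological format 82/204 = 40.2%, Format A 2/8 = 25.0% → the chronological format
Media: the chronological format 61/116 = 52.6%, Format A 44/112 = 39.3% → the chronological format
Healthcare: the chronological format 8/11 = 72.7%, Format A 115/198 = 58.1% → the chronological format
Overall: the chronological format 192/400 = 48.0%, Format A 223/451 = 49.4% → Format A
The chronological format wins each industry group but Format A wins overall — the comparison reverses. The chronological format's applications skew toward tech, which has a lower base rate.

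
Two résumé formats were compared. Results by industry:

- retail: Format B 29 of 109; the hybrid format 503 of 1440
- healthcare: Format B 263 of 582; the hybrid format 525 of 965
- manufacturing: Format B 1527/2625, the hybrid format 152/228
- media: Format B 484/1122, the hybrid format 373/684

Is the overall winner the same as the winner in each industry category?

Retail: Format B 29/109 = 26.6%, the hybrid format 503/1440 = 34.9% → the hybrid format
Healthcare: Format B 263/582 = 45.2%, the hybrid format 525/965 = 54.4% → the hybrid format
Manufacturing: Format B 1527/2625 = 58.2%, the hybrid format 152/228 = 66.7% → the hybrid format
Media: Format B 484/1122 = 43.1%, the hybrid format 373/684 = 54.5% → the hybrid format
Overall: Format B 2303/4438 = 51.9%, the hybrid format 1553/3317 = 46.8% → Format B
The hybrid format wins each industry group but Format B wins overall — the comparison reverses. The hybrid format's applications skew toward retail, which has a lower base rate.

No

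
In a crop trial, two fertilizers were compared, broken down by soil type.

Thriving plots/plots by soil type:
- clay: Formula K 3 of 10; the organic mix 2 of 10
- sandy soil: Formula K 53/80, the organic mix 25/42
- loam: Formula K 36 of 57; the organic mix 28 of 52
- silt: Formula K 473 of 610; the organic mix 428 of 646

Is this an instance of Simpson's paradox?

Clay: Formula K 3/10 = 30.0%, the organic mix 2/10 = 20.0% → Formula K
Sandy soil: Formula K 53/80 = 66.2%, the organic mix 25/42 = 59.5% → Formula K
Loam: Formula K 36/57 = 63.2%, the organic mix 28/52 = 53.8% → Formula K
Silt: Formula K 473/610 = 77.5%, the organic mix 428/646 = 66.3% → Formula K
Overall: Formula K 565/757 = 74.6%, the organic mix 483/750 = 64.4% → Formula K
Formula K wins overall and in every soil group — no reversal.

No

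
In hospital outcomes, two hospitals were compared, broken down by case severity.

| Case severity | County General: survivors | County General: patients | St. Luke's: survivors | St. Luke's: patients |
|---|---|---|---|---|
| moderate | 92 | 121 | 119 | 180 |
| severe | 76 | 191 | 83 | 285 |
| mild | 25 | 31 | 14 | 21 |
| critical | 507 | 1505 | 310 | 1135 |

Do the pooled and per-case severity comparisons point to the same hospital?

Yes

Moderate: County General 92/121 = 76.0%, St. Luke's 119/180 = 66.1% → County General
Severe: County General 76/191 = 39.8%, St. Luke's 83/285 = 29.1% → County General
Mild: County General 25/31 = 80.6%, St. Luke's 14/21 = 66.7% → County General
Critical: County General 507/1505 = 33.7%, St. Luke's 310/1135 = 27.3% → County General
Overall: County General 700/1848 = 37.9%, St. Luke's 526/1621 = 32.4% → County General
County General wins overall and in every case group — no reversal.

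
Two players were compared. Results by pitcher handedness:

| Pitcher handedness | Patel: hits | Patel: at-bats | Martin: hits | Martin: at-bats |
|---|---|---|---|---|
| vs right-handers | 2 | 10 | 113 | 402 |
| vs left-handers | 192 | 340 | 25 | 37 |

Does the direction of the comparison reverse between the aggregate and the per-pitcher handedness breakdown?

Vs right-handers: Patel 2/10 = 20.0%, Martin 113/402 = 28.1% → Martin
Vs left-handers: Patel 192/340 = 56.5%, Martin 25/37 = 67.6% → Martin
Overall: Patel 194/350 = 55.4%, Martin 138/439 = 31.4% → Patel
Martin wins each pitcher group but Patel wins overall — the comparison reverses. Martin's at-bats skew toward vs right-handers, which has a lower base rate.

Yes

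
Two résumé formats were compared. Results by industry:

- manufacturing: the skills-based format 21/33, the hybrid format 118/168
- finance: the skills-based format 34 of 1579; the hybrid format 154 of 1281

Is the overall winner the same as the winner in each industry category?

Manufacturing: the skills-based format 21/33 = 63.6%, the hybrid format 118/168 = 70.2% → the hybrid format
Finance: the skills-based format 34/1579 = 2.2%, the hybrid format 154/1281 = 12.0% → the hybrid format
Overall: the skills-based format 55/1612 = 3.4%, the hybrid format 272/1449 = 18.8% → the hybrid format
The hybrid format wins overall and in every industry group — no reversal.

Yes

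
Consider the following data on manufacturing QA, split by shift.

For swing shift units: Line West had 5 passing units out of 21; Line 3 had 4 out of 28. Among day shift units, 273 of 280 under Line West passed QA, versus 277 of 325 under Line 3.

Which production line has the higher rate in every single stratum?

Swing shift: Line West 5/21 = 23.8%, Line 3 4/28 = 14.3% → Line West
Day shift: Line West 273/280 = 97.5%, Line 3 277/325 = 85.2% → Line West
Line West has the higher rate in both groups.

Line West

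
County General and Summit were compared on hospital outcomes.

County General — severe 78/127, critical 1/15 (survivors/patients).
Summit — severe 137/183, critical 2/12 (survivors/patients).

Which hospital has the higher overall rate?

Summit

Severe: County General 78/127 = 61.4%, Summit 137/183 = 74.9% → Summit
Critical: County General 1/15 = 6.7%, Summit 2/12 = 16.7% → Summit
Overall: County General 79/142 = 55.6%, Summit 139/195 = 71.3% → Summit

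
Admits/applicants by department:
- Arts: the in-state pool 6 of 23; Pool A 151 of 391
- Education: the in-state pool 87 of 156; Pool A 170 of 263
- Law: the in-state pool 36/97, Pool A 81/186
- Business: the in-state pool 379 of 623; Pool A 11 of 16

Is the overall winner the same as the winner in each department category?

No

Arts: the in-state pool 6/23 = 26.1%, Pool A 151/391 = 38.6% → Pool A
Education: the in-state pool 87/156 = 55.8%, Pool A 170/263 = 64.6% → Pool A
Law: the in-state pool 36/97 = 37.1%, Pool A 81/186 = 43.5% → Pool A
Business: the in-state pool 379/623 = 60.8%, Pool A 11/16 = 68.8% → Pool A
Overall: the in-state pool 508/899 = 56.5%, Pool A 413/856 = 48.2% → the in-state pool
Pool A wins each department group but the in-state pool wins overall — the comparison reverses. Pool A's applicants skew toward Arts, which has a lower base rate.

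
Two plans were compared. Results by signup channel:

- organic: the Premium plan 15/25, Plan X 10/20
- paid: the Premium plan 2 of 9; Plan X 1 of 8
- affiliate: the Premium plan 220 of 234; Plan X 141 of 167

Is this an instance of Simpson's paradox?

No

Organic: the Premium plan 15/25 = 60.0%, Plan X 10/20 = 50.0% → the Premium plan
Paid: the Premium plan 2/9 = 22.2%, Plan X 1/8 = 12.5% → the Premium plan
Affiliate: the Premium plan 220/234 = 94.0%, Plan X 141/167 = 84.4% → the Premium plan
Overall: the Premium plan 237/268 = 88.4%, Plan X 152/195 = 77.9% → the Premium plan
The Premium plan wins overall and in every signup group — no reversal.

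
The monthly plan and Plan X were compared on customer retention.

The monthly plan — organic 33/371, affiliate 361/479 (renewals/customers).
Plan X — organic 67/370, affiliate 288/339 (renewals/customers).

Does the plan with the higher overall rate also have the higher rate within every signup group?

Organic: the monthly plan 33/371 = 8.9%, Plan X 67/370 = 18.1% → Plan X
Affiliate: the monthly plan 361/479 = 75.4%, Plan X 288/339 = 85.0% → Plan X
Overall: the monthly plan 394/850 = 46.4%, Plan X 355/709 = 50.1% → Plan X
Plan X wins overall and in every signup group — no reversal.

Yes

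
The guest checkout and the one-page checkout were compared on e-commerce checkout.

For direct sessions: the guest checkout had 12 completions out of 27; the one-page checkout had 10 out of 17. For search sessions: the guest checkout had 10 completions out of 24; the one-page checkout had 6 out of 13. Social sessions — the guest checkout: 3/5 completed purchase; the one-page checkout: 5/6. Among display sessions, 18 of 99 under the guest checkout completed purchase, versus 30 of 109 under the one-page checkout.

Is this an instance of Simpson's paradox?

Direct: the guest checkout 12/27 = 44.4%, the one-page checkout 10/17 = 58.8% → the one-page checkout
Search: the guest checkout 10/24 = 41.7%, the one-page checkout 6/13 = 46.2% → the one-page checkout
Social: the guest checkout 3/5 = 60.0%, the one-page checkout 5/6 = 83.3% → the one-page checkout
Display: the guest checkout 18/99 = 18.2%, the one-page checkout 30/109 = 27.5% → the one-page checkout
Overall: the guest checkout 43/155 = 27.7%, the one-page checkout 51/145 = 35.2% → the one-page checkout
The one-page checkout wins overall and in every traffic group — no reversal.

No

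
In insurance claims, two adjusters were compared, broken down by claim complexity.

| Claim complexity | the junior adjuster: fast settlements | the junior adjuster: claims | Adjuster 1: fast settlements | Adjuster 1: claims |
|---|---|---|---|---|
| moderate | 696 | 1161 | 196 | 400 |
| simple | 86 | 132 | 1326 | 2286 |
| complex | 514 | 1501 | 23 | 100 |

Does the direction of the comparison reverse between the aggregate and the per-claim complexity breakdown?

Moderate: the junior adjuster 696/1161 = 59.9%, Adjuster 1 196/400 = 49.0% → the junior adjuster
Simple: the junior adjuster 86/132 = 65.2%, Adjuster 1 1326/2286 = 58.0% → the junior adjuster
Complex: the junior adjuster 514/1501 = 34.2%, Adjuster 1 23/100 = 23.0% → the junior adjuster
Overall: the junior adjuster 1296/2794 = 46.4%, Adjuster 1 1545/2786 = 55.5% → Adjuster 1
The junior adjuster wins each claim group but Adjuster 1 wins overall — the comparison reverses. The junior adjuster's claims skew toward complex, which has a lower base rate.

Yes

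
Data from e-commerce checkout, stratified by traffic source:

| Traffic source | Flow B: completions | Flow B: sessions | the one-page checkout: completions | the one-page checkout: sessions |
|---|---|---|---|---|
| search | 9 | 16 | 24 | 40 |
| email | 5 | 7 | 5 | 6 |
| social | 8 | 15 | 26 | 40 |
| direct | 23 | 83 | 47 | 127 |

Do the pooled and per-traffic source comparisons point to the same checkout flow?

Yes

Search: Flow B 9/16 = 56.2%, the one-page checkout 24/40 = 60.0% → the one-page checkout
Email: Flow B 5/7 = 71.4%, the one-page checkout 5/6 = 83.3% → the one-page checkout
Social: Flow B 8/15 = 53.3%, the one-page checkout 26/40 = 65.0% → the one-page checkout
Direct: Flow B 23/83 = 27.7%, the one-page checkout 47/127 = 37.0% → the one-page checkout
Overall: Flow B 45/121 = 37.2%, the one-page checkout 102/213 = 47.9% → the one-page checkout
The one-page checkout wins overall and in every traffic group — no reversal.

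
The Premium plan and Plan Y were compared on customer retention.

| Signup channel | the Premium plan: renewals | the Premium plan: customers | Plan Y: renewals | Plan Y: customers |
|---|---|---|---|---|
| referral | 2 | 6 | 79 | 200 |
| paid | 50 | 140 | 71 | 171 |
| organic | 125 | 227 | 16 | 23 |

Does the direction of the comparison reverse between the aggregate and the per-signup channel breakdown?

Referral: the Premium plan 2/6 = 33.3%, Plan Y 79/200 = 39.5% → Plan Y
Paid: the Premium plan 50/140 = 35.7%, Plan Y 71/171 = 41.5% → Plan Y
Organic: the Premium plan 125/227 = 55.1%, Plan Y 16/23 = 69.6% → Plan Y
Overall: the Premium plan 177/373 = 47.5%, Plan Y 166/394 = 42.1% → the Premium plan
Plan Y wins each signup group but the Premium plan wins overall — the comparison reverses. Plan Y's customers skew toward referral, which has a lower base rate.

Yes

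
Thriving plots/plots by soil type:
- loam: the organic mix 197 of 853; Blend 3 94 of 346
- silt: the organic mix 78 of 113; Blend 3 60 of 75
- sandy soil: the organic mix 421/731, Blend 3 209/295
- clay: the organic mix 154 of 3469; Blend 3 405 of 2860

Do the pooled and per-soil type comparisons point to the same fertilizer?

Yes

Loam: the organic mix 197/853 = 23.1%, Blend 3 94/346 = 27.2% → Blend 3
Silt: the organic mix 78/113 = 69.0%, Blend 3 60/75 = 80.0% → Blend 3
Sandy soil: the organic mix 421/731 = 57.6%, Blend 3 209/295 = 70.8% → Blend 3
Clay: the organic mix 154/3469 = 4.4%, Blend 3 405/2860 = 14.2% → Blend 3
Overall: the organic mix 850/5166 = 16.5%, Blend 3 768/3576 = 21.5% → Blend 3
Blend 3 wins overall and in every soil group — no reversal.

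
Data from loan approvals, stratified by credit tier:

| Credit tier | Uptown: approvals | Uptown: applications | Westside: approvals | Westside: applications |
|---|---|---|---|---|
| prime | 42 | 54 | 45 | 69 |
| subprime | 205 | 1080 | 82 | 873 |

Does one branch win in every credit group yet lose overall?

Prime: Uptown 42/54 = 77.8%, Westside 45/69 = 65.2% → Uptown
Subprime: Uptown 205/1080 = 19.0%, Westside 82/873 = 9.4% → Uptown
Overall: Uptown 247/1134 = 21.8%, Westside 127/942 = 13.5% → Uptown
Uptown wins overall and in every credit group — no reversal.

No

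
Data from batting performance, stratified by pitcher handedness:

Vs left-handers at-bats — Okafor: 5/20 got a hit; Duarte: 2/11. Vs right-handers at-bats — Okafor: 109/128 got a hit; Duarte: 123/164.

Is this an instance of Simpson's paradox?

No

Vs left-handers: Okafor 5/20 = 25.0%, Duarte 2/11 = 18.2% → Okafor
Vs right-handers: Okafor 109/128 = 85.2%, Duarte 123/164 = 75.0% → Okafor
Overall: Okafor 114/148 = 77.0%, Duarte 125/175 = 71.4% → Okafor
Okafor wins overall and in every pitcher group — no reversal.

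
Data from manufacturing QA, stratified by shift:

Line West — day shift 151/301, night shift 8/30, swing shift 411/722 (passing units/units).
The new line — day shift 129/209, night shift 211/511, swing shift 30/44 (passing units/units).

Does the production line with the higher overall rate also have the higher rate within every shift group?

No

Day shift: Line West 151/301 = 50.2%, the new line 129/209 = 61.7% → the new line
Night shift: Line West 8/30 = 26.7%, the new line 211/511 = 41.3% → the new line
Swing shift: Line West 411/722 = 56.9%, the new line 30/44 = 68.2% → the new line
Overall: Line West 570/1053 = 54.1%, the new line 370/764 = 48.4% → Line West
The new line wins each shift group but Line West wins overall — the comparison reverses. The new line's units skew toward night shift, which has a lower base rate.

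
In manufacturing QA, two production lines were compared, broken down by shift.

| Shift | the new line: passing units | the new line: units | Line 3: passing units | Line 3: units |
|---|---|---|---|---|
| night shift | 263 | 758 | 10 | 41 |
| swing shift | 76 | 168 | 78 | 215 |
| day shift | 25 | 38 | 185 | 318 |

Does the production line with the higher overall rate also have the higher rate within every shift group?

No

Night shift: the new line 263/758 = 34.7%, Line 3 10/41 = 24.4% → the new line
Swing shift: the new line 76/168 = 45.2%, Line 3 78/215 = 36.3% → the new line
Day shift: the new line 25/38 = 65.8%, Line 3 185/318 = 58.2% → the new line
Overall: the new line 364/964 = 37.8%, Line 3 273/574 = 47.6% → Line 3
The new line wins each shift group but Line 3 wins overall — the comparison reverses. The new line's units skew toward night shift, which has a lower base rate.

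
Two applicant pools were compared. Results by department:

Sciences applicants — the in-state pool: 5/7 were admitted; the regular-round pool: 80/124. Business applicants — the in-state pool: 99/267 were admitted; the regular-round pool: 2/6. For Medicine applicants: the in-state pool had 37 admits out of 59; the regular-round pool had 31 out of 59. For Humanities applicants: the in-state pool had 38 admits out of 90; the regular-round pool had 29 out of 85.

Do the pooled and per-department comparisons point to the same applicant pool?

No

Sciences: the in-state pool 5/7 = 71.4%, the regular-round pool 80/124 = 64.5% → the in-state pool
Business: the in-state pool 99/267 = 37.1%, the regular-round pool 2/6 = 33.3% → the in-state pool
Medicine: the in-state pool 37/59 = 62.7%, the regular-round pool 31/59 = 52.5% → the in-state pool
Humanities: the in-state pool 38/90 = 42.2%, the regular-round pool 29/85 = 34.1% → the in-state pool
Overall: the in-state pool 179/423 = 42.3%, the regular-round pool 142/274 = 51.8% → the regular-round pool
The in-state pool wins each department group but the regular-round pool wins overall — the comparison reverses. The in-state pool's applicants skew toward Business, which has a lower base rate.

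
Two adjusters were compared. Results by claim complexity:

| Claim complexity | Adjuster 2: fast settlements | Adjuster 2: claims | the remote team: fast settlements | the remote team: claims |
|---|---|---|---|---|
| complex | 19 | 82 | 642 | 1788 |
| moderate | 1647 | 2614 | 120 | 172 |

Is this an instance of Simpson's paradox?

Yes

Complex: Adjuster 2 19/82 = 23.2%, the remote team 642/1788 = 35.9% → the remote team
Moderate: Adjuster 2 1647/2614 = 63.0%, the remote team 120/172 = 69.8% → the remote team
Overall: Adjuster 2 1666/2696 = 61.8%, the remote team 762/1960 = 38.9% → Adjuster 2
The remote team wins each claim group but Adjuster 2 wins overall — the comparison reverses. The remote team's claims skew toward complex, which has a lower base rate.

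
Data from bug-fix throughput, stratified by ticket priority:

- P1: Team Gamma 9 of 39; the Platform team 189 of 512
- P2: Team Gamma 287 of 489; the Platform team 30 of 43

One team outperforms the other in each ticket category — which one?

P1: Team Gamma 9/39 = 23.1%, the Platform team 189/512 = 36.9% → the Platform team
P2: Team Gamma 287/489 = 58.7%, the Platform team 30/43 = 69.8% → the Platform team
The Platform team has the higher rate in both groups.

the Platform team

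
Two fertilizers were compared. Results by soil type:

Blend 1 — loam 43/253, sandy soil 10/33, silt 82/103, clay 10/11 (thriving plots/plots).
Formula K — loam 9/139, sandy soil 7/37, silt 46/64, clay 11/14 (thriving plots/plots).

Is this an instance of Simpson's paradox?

Loam: Blend 1 43/253 = 17.0%, Formula K 9/139 = 6.5% → Blend 1
Sandy soil: Blend 1 10/33 = 30.3%, Formula K 7/37 = 18.9% → Blend 1
Silt: Blend 1 82/103 = 79.6%, Formula K 46/64 = 71.9% → Blend 1
Clay: Blend 1 10/11 = 90.9%, Formula K 11/14 = 78.6% → Blend 1
Overall: Blend 1 145/400 = 36.2%, Formula K 73/254 = 28.7% → Blend 1
Blend 1 wins overall and in every soil group — no reversal.

No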